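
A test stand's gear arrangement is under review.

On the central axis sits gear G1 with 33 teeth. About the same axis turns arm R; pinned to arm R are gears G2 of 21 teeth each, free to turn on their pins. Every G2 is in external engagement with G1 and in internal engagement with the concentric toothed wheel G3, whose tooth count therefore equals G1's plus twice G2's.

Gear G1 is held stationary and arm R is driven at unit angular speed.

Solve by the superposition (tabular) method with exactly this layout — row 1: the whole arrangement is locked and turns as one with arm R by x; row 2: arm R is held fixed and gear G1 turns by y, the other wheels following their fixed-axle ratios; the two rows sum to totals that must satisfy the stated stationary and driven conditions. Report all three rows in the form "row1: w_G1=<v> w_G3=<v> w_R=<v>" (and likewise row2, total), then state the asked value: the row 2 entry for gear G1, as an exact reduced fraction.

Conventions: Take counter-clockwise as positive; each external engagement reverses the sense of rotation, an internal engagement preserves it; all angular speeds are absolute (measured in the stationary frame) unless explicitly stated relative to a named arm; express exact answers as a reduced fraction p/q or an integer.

topology: planetary set — G1 33T / G2 21T / G3 75T, arm = carrier (Willis)
row 1 — lock + rotate with arm: ω_sun = ω_ring = ω_arm = x
row 2: sun turns y, ring = −(33/75)·y, arm 0
boundary: total ω_sun = x + y = 0 and total ω_arm = x = 1  ⇒  y = -1, x = 1
row 2 ring = −(33/75)·(-1) = 11/25
totals (row 1 + row 2): sun 1 + (-1) = 0, ring 1 + 11/25 = 36/25, arm 1 + 0 = 1
asked cell (row2, sun) = -1

row1: w_G1=1 w_G3=1 w_R=1
row2: w_G1=-1 w_G3=11/25 w_R=0
total: w_G1=0 w_G3=36/25 w_R=1
asked value: -1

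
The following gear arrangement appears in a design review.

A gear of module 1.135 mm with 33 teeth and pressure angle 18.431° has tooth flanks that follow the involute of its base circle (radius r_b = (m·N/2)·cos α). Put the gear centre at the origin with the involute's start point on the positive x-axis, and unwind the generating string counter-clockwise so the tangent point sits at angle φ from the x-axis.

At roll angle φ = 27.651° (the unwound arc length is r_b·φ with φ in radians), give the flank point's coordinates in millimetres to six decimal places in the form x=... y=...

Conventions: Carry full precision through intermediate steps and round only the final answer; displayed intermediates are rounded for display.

x=19.716941 y=0.650288

class = single-mesh tooth geometry [base-circle involute, m = 1.135, 33T]
pitch radius r_p = m·N/2 = 1.135·33/2 = 18.727500
base radius r_b = r_p·cos α = 18.727500·cos 18.431° = 17.766875
roll angle φ = 27.651° = 0.48260099 rad
x = r_b·(cos φ + φ·sin φ) = 19.716941
y = r_b·(sin φ − φ·cos φ) = 0.650288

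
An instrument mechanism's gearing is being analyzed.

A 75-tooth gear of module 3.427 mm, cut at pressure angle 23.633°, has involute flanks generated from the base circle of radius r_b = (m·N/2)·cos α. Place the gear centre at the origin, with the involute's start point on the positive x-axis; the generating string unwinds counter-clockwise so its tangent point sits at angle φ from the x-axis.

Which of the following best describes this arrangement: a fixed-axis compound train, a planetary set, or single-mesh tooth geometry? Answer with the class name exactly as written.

single-mesh tooth geometry

single-mesh involute tooth geometry (75T wheel at module 3.427)
classification: single-mesh tooth geometry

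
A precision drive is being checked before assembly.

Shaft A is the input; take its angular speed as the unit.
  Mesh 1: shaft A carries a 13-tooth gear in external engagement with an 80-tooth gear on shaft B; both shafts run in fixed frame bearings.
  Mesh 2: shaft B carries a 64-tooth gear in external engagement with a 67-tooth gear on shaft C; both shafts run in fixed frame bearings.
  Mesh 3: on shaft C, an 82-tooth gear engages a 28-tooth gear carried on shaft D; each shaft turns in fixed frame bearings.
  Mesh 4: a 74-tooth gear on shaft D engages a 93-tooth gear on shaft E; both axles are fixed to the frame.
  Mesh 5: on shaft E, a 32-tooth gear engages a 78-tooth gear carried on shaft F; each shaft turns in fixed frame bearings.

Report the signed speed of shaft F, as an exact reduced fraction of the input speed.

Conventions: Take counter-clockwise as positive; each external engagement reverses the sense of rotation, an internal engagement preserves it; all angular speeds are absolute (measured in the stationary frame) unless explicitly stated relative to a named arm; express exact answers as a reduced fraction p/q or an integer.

-97088/654255

5-mesh fixed-axis compound train (all bearings frame-fixed)
mesh 1 [13T→80T]: |ω|/ω_in = 1×13/80 = 13/80, sense flips to −
mesh 2 [64T→67T]: |ω|/ω_in = (13/80)×64/67 = 52/335, sense flips to +
mesh 3 [82T→28T]: |ω|/ω_in = (52/335)×82/28 = 1066/2345, sense flips to −
mesh 4 [74T→93T]: |ω|/ω_in = (1066/2345)×74/93 = 78884/218085, sense flips to +
mesh 5 [32T→78T]: |ω|/ω_in = (78884/218085)×32/78 = 97088/654255, sense flips to −
signed output speed (× input speed) = -97088/654255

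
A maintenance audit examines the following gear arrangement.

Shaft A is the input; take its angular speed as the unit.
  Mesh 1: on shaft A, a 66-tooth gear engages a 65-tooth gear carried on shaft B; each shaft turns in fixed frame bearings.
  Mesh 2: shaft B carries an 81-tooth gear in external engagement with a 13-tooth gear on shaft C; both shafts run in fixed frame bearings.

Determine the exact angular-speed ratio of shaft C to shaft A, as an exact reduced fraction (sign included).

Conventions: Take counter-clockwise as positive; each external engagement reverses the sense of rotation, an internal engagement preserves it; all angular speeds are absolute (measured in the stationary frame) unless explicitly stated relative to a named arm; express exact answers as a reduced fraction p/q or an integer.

class = fixed-axis compound train [2 meshes; 2 ratios multiply, 2 sense flips]
mesh 1 [66T→65T]: running ratio 66/65, sense −
mesh 2 [81T→13T]: running ratio 5346/845, sense +
ω_out/ω_in = 5346/845

5346/845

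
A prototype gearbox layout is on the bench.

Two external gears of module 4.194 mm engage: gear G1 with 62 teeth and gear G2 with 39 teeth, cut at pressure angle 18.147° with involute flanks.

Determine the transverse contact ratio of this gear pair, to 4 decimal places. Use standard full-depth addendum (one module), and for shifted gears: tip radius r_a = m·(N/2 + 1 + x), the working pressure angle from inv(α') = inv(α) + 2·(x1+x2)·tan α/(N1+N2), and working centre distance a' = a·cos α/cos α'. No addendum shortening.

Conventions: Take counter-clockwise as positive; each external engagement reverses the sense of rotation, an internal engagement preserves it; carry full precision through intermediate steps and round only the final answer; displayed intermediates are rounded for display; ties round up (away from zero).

single-mesh involute tooth geometry (62T engaging 39T at module 4.194)
base radii: r_b1 = 123.547177, r_b2 = 77.715160
tip radii: r_a1 = 134.208000, r_a2 = 85.977000
no profile shift: α' = α, a' = a
action lengths: √(r_a1²−r_b1²) = 52.420248, √(r_a2²−r_b2²) = 36.774971
base pitch p_b = π·m·cos α = 12.520481
CR = (52.420248 + 36.774971 − 211.797000·sin 18.14700°)/12.520481 = 1.855341
contact ratio ≈ 1.8553

1.8553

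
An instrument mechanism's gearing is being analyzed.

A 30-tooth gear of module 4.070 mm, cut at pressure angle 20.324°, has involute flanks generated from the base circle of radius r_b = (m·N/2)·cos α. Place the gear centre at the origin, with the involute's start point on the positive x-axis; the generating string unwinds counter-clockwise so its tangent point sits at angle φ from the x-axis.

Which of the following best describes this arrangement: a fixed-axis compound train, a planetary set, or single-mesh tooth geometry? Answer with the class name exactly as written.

recognized (one wheel, involute flank): single-mesh tooth geometry, m = 4.070, N = 30
classification: single-mesh tooth geometry

single-mesh tooth geometry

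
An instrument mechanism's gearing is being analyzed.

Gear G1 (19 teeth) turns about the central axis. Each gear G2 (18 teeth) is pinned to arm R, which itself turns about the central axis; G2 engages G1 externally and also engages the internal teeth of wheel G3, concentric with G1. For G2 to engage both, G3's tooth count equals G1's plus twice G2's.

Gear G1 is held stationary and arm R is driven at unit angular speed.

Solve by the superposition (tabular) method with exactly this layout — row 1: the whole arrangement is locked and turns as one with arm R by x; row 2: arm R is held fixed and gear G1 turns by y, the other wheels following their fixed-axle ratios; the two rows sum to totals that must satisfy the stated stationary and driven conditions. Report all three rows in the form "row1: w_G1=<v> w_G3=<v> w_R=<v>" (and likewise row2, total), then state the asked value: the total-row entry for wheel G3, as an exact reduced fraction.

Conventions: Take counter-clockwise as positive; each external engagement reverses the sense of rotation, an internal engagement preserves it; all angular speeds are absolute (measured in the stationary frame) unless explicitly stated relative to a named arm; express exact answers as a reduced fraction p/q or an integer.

class = planetary set [G3 = 19+2·18 = 55; Willis about the carrier]
row 1: whole set turns with the arm by x
row 2 — arm fixed, fixed-axis ratios: sun y, ring −(19/55)·y, arm 0
boundary: total ω_sun = x + y = 0 and total ω_arm = x = 1  ⇒  y = -1, x = 1
row 2 ring = −(19/55)·(-1) = 19/55
totals (row 1 + row 2): sun 1 + (-1) = 0, ring 1 + 19/55 = 74/55, arm 1 + 0 = 1
asked cell (total, ring) = 74/55

row1: w_G1=1 w_G3=1 w_R=1
row2: w_G1=-1 w_G3=19/55 w_R=0
total: w_G1=0 w_G3=74/55 w_R=1
asked value: 74/55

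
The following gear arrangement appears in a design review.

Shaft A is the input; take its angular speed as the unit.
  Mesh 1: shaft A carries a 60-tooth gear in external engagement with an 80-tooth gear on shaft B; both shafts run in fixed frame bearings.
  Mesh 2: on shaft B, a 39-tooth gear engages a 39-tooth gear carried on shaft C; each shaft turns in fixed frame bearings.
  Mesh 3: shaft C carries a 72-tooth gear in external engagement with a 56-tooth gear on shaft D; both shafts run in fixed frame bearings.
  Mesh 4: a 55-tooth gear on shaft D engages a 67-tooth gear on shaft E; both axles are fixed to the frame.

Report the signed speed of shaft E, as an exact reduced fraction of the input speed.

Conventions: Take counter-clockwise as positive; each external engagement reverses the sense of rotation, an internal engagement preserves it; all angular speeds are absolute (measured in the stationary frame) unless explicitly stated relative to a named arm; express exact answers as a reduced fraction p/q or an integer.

1485/1876

4-mesh fixed-axis compound train (all bearings frame-fixed)
mesh 1 [60T→80T]: |ω|/ω_in = 1×60/80 = 3/4, sense flips to −
mesh 2 [39T→39T]: |ω|/ω_in = (3/4)×39/39 = 3/4, sense flips to +
mesh 3 [72T→56T]: |ω|/ω_in = (3/4)×72/56 = 27/28, sense flips to −
mesh 4 [55T→67T]: |ω|/ω_in = (27/28)×55/67 = 1485/1876, sense flips to +
signed output speed (× input speed) = 1485/1876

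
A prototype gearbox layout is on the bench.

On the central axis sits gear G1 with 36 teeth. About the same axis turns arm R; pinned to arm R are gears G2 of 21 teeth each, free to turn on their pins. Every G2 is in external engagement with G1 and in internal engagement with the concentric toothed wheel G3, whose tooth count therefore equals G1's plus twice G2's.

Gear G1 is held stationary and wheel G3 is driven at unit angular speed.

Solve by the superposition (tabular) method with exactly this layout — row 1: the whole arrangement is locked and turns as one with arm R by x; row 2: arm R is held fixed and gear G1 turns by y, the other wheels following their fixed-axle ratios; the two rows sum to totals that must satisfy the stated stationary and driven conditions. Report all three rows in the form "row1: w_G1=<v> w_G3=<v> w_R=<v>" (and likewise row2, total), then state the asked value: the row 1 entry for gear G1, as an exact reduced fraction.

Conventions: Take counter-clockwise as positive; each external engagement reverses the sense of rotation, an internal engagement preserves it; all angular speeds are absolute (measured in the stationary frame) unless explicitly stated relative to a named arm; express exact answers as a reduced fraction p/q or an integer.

planetary set (36T centre, 21T on arm, 78T internal) — Willis relation
row 1: whole set turns with the arm by x
row 2: sun turns y, ring = −(36/78)·y, arm 0
boundary: total ω_sun = x + y = 0 and total ω_ring = x − (36/78)·y = 1  ⇒  y = -13/19, x = 13/19
row 2 ring = −(36/78)·(-13/19) = 6/19
totals (row 1 + row 2): sun 13/19 + (-13/19) = 0, ring 13/19 + 6/19 = 1, arm 13/19 + 0 = 13/19
asked cell (row1, sun) = 13/19

row1: w_G1=13/19 w_G3=13/19 w_R=13/19
row2: w_G1=-13/19 w_G3=6/19 w_R=0
total: w_G1=0 w_G3=1 w_R=13/19
asked value: 13/19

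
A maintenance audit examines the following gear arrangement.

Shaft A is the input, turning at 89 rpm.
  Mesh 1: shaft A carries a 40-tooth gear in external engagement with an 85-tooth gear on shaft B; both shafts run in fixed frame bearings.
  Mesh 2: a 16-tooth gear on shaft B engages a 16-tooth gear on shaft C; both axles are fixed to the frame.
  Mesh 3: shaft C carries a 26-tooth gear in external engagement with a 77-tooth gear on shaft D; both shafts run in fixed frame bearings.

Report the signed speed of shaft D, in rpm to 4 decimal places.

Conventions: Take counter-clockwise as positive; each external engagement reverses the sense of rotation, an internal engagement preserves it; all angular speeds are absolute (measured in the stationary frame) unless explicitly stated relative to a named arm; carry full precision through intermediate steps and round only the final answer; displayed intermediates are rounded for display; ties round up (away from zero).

topology: fixed-axis compound train — 3 meshes, A→D
mesh 1 [40T→85T]: ω = 89.0000×40/85 = 41.8824 rpm, sense flips to −
mesh 2 [16T→16T]: ω = 41.8824×16/16 = 41.8824 rpm, sense flips to +
mesh 3 [26T→77T]: ω = 41.8824×26/77 = 14.1421 rpm, sense flips to −
signed output speed = -14.1421 rpm

-14.1421 rpm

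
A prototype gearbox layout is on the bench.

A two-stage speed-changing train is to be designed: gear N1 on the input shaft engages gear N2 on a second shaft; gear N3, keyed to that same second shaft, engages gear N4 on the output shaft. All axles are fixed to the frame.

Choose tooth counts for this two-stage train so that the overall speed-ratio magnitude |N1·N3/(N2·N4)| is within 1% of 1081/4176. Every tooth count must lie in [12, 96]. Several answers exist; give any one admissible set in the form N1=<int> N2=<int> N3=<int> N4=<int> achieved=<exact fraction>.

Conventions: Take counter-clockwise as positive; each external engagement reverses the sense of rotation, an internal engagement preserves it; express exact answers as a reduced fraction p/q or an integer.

N1=23 N2=48 N3=47 N4=87 achieved=1081/4176

design class (target 1081/4176): fixed-axis compound train
target = 1081/4176 in lowest terms: an exact hit needs N1·N3 = k·1081 and N2·N4 = k·4176 for one integer k, every count in [12, 96]; additionally prefer no 1:1 stage (N1 ≠ N2, N3 ≠ N4)
k = 1: N1·N3 = 1081 = 23·47, N2·N4 = 4176 = 48·87
achieved = 23·47/(48·87) = 1081/4176; |achieved − target| = 0 ≤ 1081/417600 ✓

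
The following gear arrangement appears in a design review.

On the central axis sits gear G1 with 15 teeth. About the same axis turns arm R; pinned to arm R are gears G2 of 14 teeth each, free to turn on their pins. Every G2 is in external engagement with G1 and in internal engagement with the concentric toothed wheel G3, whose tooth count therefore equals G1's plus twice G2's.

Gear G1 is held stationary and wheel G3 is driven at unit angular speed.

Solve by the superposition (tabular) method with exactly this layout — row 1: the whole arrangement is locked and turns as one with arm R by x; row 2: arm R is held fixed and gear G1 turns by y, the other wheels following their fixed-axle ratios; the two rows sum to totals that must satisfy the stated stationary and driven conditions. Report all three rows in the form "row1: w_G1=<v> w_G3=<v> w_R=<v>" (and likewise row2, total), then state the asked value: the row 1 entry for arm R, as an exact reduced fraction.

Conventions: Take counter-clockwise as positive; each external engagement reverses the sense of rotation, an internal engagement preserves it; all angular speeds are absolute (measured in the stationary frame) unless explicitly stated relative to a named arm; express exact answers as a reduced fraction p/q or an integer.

row1: w_G1=43/58 w_G3=43/58 w_R=43/58
row2: w_G1=-43/58 w_G3=15/58 w_R=0
total: w_G1=0 w_G3=1 w_R=43/58
asked value: 43/58

recognized (axles ride arm R): planetary set, 15/14/43 teeth
superposition row 1 [locked train]: every member turns x
superposition row 2 [arm held]: sun y, ring −(15/43)·y, arm 0
boundary: total ω_sun = x + y = 0 and total ω_ring = x − (15/43)·y = 1  ⇒  y = -43/58, x = 43/58
row 2 ring = −(15/43)·(-43/58) = 15/58
totals (row 1 + row 2): sun 43/58 + (-43/58) = 0, ring 43/58 + 15/58 = 1, arm 43/58 + 0 = 43/58
asked cell (row1, arm) = 43/58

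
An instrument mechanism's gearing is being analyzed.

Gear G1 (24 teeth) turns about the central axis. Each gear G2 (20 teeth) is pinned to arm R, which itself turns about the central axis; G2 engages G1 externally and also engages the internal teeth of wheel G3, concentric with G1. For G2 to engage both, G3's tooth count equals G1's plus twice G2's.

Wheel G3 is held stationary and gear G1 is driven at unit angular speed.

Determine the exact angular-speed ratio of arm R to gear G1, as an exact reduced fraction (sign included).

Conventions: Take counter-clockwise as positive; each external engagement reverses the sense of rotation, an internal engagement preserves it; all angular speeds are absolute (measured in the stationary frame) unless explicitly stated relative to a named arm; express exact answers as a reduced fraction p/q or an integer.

3/11

class = planetary set [G3 = 24+2·20 = 64; Willis about the carrier]
ring teeth: 24 + 2·20 = 64
24(ω_sun−ω_arm) = −64(ω_ring−ω_arm),  ω_ring = 0, ω_sun = 1
24(1−ω_arm) = −64(0−ω_arm)  ⇒  88·ω_arm = 24  ⇒  ω_arm = 3/11
ω_out/ω_in = 3/11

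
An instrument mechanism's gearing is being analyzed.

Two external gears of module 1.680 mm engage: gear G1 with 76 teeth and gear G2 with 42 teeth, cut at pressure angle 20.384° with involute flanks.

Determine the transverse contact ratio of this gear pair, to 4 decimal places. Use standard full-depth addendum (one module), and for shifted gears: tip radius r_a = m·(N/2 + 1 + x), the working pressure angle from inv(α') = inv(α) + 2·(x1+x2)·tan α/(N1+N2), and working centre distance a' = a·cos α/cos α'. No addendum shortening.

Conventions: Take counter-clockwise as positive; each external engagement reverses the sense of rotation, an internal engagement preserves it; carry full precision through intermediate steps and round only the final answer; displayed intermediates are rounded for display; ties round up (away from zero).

1.7500

class = single-mesh tooth geometry [involute pair 76T × 42T, m = 1.680]
base radii: r_b1 = 59.842294, r_b2 = 33.070741
tip radii: r_a1 = 65.520000, r_a2 = 36.960000
no profile shift: α' = α, a' = a
action lengths: √(r_a1²−r_b1²) = 26.679023, √(r_a2²−r_b2²) = 16.503565
base pitch p_b = π·m·cos α = 4.947371
CR = (26.679023 + 16.503565 − 99.120000·sin 20.38400°)/4.947371 = 1.750035
contact ratio ≈ 1.7500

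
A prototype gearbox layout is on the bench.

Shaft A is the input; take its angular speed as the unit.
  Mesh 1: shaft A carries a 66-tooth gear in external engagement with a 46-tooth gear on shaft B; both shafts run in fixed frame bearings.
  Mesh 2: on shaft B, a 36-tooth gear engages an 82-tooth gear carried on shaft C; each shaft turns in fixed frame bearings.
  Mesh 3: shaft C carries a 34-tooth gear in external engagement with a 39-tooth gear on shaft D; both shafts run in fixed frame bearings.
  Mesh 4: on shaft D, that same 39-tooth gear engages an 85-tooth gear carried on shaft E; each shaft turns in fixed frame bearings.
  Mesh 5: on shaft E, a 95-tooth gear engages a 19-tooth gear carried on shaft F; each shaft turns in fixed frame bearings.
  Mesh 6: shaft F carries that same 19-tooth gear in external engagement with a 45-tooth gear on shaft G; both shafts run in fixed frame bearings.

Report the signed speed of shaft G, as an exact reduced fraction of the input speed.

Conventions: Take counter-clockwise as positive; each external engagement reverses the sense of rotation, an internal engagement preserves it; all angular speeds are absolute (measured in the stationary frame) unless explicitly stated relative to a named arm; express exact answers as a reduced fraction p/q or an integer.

6-mesh fixed-axis compound train (all bearings frame-fixed)
mesh 1 [66T→46T]: |ω|/ω_in = 1×66/46 = 33/23, sense flips to −
mesh 2 [36T→82T]: |ω|/ω_in = (33/23)×36/82 = 594/943, sense flips to +
mesh 3 [34T→39T]: |ω|/ω_in = (594/943)×34/39 = 6732/12259, sense flips to −
mesh 4 [39T→85T]: |ω|/ω_in = (6732/12259)×39/85 = 1188/4715, sense flips to +
mesh 5 [95T→19T]: |ω|/ω_in = (1188/4715)×95/19 = 1188/943, sense flips to −
mesh 6 [19T→45T]: |ω|/ω_in = (1188/943)×19/45 = 2508/4715, sense flips to +
signed output speed (× input speed) = 2508/4715

2508/4715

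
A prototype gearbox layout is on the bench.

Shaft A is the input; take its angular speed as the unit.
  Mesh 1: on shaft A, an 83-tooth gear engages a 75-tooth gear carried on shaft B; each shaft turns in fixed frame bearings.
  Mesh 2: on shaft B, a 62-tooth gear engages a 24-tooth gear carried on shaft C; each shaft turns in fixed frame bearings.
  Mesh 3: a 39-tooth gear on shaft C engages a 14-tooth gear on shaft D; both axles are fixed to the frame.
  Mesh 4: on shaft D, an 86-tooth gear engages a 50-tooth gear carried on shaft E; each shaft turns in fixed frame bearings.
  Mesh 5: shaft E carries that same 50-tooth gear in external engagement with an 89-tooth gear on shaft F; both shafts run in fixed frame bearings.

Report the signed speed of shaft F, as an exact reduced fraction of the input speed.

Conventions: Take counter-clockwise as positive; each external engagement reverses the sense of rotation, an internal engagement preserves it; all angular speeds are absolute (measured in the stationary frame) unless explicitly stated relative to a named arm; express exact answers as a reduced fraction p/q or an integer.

5-mesh fixed-axis compound train (all bearings frame-fixed)
mesh 1 [83T→75T]: |ω|/ω_in = 1×83/75 = 83/75, sense flips to −
mesh 2 [62T→24T]: |ω|/ω_in = (83/75)×62/24 = 2573/900, sense flips to +
mesh 3 [39T→14T]: |ω|/ω_in = (2573/900)×39/14 = 33449/4200, sense flips to −
mesh 4 [86T→50T]: |ω|/ω_in = (33449/4200)×86/50 = 1438307/105000, sense flips to +
mesh 5 [50T→89T]: |ω|/ω_in = (1438307/105000)×50/89 = 1438307/186900, sense flips to −
signed output speed (× input speed) = -1438307/186900

-1438307/186900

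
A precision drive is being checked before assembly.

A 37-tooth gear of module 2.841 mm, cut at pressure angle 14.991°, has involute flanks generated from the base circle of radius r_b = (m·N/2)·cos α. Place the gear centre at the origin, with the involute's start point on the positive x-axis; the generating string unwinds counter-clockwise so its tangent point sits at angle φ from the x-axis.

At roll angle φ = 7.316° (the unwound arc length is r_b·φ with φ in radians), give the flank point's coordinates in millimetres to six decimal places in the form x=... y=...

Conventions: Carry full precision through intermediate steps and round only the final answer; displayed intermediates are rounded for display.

x=51.181946 y=0.035175

single-mesh involute tooth geometry (37T wheel at module 2.841)
pitch radius r_p = m·N/2 = 2.841·37/2 = 52.558500
base radius r_b = r_p·cos α = 52.558500·cos 14.991° = 50.769749
roll angle φ = 7.316° = 0.12768829 rad
x = r_b·(cos φ + φ·sin φ) = 51.181946
y = r_b·(sin φ − φ·cos φ) = 0.035175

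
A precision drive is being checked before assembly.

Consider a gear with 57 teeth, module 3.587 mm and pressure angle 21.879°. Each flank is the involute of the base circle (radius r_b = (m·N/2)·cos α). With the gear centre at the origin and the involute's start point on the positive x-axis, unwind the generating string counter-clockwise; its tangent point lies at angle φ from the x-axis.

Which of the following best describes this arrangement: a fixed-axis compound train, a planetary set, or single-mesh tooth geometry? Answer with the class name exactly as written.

single-mesh involute tooth geometry (57T wheel at module 3.587)
classification: single-mesh tooth geometry

single-mesh tooth geometry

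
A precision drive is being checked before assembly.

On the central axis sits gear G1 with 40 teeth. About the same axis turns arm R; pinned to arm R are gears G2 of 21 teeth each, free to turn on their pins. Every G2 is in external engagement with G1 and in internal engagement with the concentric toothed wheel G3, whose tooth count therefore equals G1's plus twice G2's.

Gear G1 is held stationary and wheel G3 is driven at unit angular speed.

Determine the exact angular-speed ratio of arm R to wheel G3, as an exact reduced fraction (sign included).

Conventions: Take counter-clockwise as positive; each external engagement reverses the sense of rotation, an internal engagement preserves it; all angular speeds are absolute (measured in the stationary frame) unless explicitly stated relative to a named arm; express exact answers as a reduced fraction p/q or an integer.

41/61

planetary set (40T centre, 21T on arm, 82T internal) — Willis relation
ring teeth: 40 + 2·21 = 82
40(ω_sun−ω_arm) = −82(ω_ring−ω_arm),  ω_sun = 0, ω_ring = 1
40(0−ω_arm) = −82(1−ω_arm)  ⇒  122·ω_arm = 82  ⇒  ω_arm = 41/61
ω_out/ω_in = 41/61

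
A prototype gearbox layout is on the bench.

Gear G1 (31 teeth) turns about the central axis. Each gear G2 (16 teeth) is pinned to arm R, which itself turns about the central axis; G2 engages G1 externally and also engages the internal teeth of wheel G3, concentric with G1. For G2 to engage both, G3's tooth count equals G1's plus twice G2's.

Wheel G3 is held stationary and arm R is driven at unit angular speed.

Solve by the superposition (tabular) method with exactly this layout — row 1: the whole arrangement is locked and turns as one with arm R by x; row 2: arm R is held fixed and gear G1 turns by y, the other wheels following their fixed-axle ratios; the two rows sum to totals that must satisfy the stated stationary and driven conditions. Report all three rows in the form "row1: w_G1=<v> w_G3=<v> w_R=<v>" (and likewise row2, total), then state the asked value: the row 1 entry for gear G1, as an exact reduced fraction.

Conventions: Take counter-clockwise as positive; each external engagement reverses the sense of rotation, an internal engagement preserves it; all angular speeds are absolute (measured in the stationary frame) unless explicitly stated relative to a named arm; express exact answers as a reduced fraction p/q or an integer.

row1: w_G1=1 w_G3=1 w_R=1
row2: w_G1=63/31 w_G3=-1 w_R=0
total: w_G1=94/31 w_G3=0 w_R=1
asked value: 1

topology: planetary set — G1 31T / G2 16T / G3 63T, arm = carrier (Willis)
row 1 — lock + rotate with arm: ω_sun = ω_ring = ω_arm = x
row 2 — arm fixed, fixed-axis ratios: sun y, ring −(31/63)·y, arm 0
boundary: total ω_ring = x − (31/63)·y = 0 and total ω_arm = x = 1  ⇒  y = 63/31, x = 1
row 2 ring = −(31/63)·63/31 = -1
totals (row 1 + row 2): sun 1 + 63/31 = 94/31, ring 1 + (-1) = 0, arm 1 + 0 = 1
asked cell (row1, sun) = 1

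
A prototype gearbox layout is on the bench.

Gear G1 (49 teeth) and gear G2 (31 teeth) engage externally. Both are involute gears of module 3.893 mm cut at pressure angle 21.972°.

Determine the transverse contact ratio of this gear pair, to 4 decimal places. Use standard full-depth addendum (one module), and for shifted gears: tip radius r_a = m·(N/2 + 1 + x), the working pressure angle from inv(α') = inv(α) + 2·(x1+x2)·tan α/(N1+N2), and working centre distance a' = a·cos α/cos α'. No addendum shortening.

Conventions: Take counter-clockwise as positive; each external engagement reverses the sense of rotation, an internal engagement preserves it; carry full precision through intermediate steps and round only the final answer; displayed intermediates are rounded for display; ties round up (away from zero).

single-mesh involute tooth geometry (49T engaging 31T at module 3.893)
base radii: r_b1 = 88.450855, r_b2 = 55.958704
tip radii: r_a1 = 99.271500, r_a2 = 64.234500
no profile shift: α' = α, a' = a
action lengths: √(r_a1²−r_b1²) = 45.069689, √(r_a2²−r_b2²) = 31.538776
base pitch p_b = π·m·cos α = 11.341900
CR = (45.069689 + 31.538776 − 155.720000·sin 21.97200°)/11.341900 = 1.617480
contact ratio ≈ 1.6175

1.6175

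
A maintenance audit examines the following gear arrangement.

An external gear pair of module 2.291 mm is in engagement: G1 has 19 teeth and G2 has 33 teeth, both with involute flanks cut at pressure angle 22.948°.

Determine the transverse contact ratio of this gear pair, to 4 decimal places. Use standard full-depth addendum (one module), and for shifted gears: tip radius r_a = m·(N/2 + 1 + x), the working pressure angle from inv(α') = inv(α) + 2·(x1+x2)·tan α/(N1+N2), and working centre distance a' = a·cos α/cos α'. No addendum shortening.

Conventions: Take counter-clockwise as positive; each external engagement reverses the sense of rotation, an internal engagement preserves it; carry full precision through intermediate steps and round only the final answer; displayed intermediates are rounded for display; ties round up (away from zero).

single-mesh involute tooth geometry (19T engaging 33T at module 2.291)
base radii: r_b1 = 20.042038, r_b2 = 34.809855
tip radii: r_a1 = 24.055500, r_a2 = 40.092500
no profile shift: α' = α, a' = a
action lengths: √(r_a1²−r_b1²) = 13.303526, √(r_a2²−r_b2²) = 19.891771
base pitch p_b = π·m·cos α = 6.627781
CR = (13.303526 + 19.891771 − 59.566000·sin 22.94800°)/6.627781 = 1.504392
contact ratio ≈ 1.5044

1.5044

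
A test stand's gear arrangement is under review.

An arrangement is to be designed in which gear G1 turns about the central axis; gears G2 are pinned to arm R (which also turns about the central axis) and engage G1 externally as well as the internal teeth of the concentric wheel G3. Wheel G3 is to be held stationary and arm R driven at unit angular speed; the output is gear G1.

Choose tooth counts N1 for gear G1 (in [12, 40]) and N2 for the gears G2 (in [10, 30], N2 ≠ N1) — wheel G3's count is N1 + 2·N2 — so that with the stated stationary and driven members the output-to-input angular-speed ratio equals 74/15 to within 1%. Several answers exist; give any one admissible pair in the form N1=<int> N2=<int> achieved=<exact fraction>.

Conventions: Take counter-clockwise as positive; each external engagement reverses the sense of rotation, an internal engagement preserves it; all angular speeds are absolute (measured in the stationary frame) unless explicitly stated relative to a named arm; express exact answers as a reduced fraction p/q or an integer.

N1=15 N2=22 achieved=74/15

topology: planetary set — design target 74/15, arm = carrier (Willis)
Willis with ω_ring = 0: ω_sun/ω_arm = (N1+N3)/N1; set equal to 74/15  ⇒  N3/N1 = 74/15 − 1 = 59/15
N3 = N1 + 2·N2  ⇒  N2/N1 = (N3/N1 − 1)/2 = (59/15 − 1)/2 = 22/15
smallest multiple with N1 ≥ 12 and N2 ≥ 10: k = 1  ⇒  N1 = 1·15 = 15, N2 = 1·22 = 22 (N1 ≤ 40, N2 ≤ 30, N2 ≠ N1 ✓), N3 = 15 + 2·22 = 59
check: (N1+N3)/N1 with N1 = 15, N3 = 59 gives 74/15; |achieved − target| = 0 ≤ 37/750 ✓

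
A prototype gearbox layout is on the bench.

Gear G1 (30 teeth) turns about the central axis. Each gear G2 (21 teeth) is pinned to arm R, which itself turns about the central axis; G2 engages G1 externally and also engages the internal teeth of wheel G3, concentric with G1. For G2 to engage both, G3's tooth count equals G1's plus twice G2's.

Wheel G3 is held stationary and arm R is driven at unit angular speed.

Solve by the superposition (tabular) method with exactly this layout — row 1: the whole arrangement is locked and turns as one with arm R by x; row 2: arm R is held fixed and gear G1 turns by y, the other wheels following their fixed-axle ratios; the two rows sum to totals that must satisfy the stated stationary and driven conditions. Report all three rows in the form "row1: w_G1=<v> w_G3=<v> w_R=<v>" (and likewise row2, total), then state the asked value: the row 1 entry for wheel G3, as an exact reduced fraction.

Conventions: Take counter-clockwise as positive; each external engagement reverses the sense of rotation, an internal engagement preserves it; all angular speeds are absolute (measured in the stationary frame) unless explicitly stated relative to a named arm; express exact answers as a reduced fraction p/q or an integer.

recognized (axles ride arm R): planetary set, 30/21/72 teeth
row 1 (train locked, turned with arm): all members turn x
row 2 (arm held, sun turns y): ω_ring = −(30/72)·y, ω_arm = 0
boundary: total ω_ring = x − (30/72)·y = 0 and total ω_arm = x = 1  ⇒  y = 12/5, x = 1
row 2 ring = −(30/72)·12/5 = -1
totals (row 1 + row 2): sun 1 + 12/5 = 17/5, ring 1 + (-1) = 0, arm 1 + 0 = 1
asked cell (row1, ring) = 1

row1: w_G1=1 w_G3=1 w_R=1
row2: w_G1=12/5 w_G3=-1 w_R=0
total: w_G1=17/5 w_G3=0 w_R=1
asked value: 1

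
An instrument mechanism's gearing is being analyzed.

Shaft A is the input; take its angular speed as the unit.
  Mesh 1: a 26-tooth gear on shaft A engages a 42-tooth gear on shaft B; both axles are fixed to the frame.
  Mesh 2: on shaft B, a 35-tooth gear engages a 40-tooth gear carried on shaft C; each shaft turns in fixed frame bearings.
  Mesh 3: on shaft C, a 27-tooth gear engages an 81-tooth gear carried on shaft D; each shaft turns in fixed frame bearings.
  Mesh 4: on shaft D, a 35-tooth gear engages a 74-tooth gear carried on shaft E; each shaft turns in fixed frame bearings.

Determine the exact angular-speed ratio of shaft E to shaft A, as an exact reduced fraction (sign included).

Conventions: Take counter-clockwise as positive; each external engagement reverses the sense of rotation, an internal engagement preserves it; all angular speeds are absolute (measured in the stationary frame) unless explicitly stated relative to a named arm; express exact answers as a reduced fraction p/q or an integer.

class = fixed-axis compound train [4 meshes; 4 ratios multiply, 4 sense flips]
mesh 1 [26T→42T]: running ratio 13/21, sense −
mesh 2 [35T→40T]: running ratio 13/24, sense +
mesh 3 [27T→81T]: running ratio 13/72, sense −
mesh 4 [35T→74T]: running ratio 455/5328, sense +
ω_out/ω_in = 455/5328

455/5328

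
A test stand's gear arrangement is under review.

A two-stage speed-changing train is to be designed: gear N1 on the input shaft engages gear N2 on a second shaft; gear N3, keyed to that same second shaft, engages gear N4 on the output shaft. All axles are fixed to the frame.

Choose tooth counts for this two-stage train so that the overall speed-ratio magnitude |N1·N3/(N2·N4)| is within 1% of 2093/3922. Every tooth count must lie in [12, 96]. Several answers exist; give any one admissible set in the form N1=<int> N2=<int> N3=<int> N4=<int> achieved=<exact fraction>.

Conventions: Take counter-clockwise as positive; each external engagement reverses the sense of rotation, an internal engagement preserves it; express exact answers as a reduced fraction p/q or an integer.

class = fixed-axis compound train [2-stage, 2093/3922 wanted]
target = 2093/3922 in lowest terms: an exact hit needs N1·N3 = k·2093 and N2·N4 = k·3922 for one integer k, every count in [12, 96]; additionally prefer no 1:1 stage (N1 ≠ N2, N3 ≠ N4)
k = 1: N1·N3 = 2093 = 23·91, N2·N4 = 3922 = 53·74
achieved = 23·91/(53·74) = 2093/3922; |achieved − target| = 0 ≤ 2093/392200 ✓

N1=23 N2=53 N3=91 N4=74 achieved=2093/3922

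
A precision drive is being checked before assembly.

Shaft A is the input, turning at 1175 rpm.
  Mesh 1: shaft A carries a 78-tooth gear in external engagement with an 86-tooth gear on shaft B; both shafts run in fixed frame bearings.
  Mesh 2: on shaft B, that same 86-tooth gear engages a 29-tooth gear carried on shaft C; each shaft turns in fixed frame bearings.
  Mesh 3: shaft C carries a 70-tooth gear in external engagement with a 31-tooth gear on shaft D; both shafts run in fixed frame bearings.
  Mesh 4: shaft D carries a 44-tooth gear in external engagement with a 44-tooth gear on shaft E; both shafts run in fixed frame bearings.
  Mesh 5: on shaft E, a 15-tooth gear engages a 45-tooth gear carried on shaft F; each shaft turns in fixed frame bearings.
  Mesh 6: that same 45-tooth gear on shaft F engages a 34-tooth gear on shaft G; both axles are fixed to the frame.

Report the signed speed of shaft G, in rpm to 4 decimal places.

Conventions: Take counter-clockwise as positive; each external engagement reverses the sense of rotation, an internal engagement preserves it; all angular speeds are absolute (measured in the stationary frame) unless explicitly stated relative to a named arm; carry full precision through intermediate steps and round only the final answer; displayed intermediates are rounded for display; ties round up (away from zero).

+3148.3511 rpm

recognized (7 fixed axles, 6 meshes): fixed-axis compound train
mesh 1 [78T→86T]: ω = 1175.0000×78/86 = 1065.6977 rpm, sense flips to −
mesh 2 [86T→29T]: ω = 1065.6977×86/29 = 3160.3448 rpm, sense flips to +
mesh 3 [70T→31T]: ω = 3160.3448×70/31 = 7136.2625 rpm, sense flips to −
mesh 4 [44T→44T]: ω = 7136.2625×44/44 = 7136.2625 rpm, sense flips to +
mesh 5 [15T→45T]: ω = 7136.2625×15/45 = 2378.7542 rpm, sense flips to −
mesh 6 [45T→34T]: ω = 2378.7542×45/34 = 3148.3511 rpm, sense flips to +
signed output speed = +3148.3511 rpm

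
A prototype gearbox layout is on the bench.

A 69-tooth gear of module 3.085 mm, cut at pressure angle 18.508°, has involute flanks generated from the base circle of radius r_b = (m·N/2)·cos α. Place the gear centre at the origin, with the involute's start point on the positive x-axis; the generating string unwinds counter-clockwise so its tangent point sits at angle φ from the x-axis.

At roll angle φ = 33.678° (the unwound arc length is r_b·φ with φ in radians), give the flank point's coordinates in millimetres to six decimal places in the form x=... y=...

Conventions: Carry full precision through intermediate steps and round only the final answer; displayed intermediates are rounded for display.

x=116.885671 y=6.599038

single-mesh involute tooth geometry (69T wheel at module 3.085)
pitch radius r_p = m·N/2 = 3.085·69/2 = 106.432500
base radius r_b = r_p·cos α = 106.432500·cos 18.508° = 100.927741
roll angle φ = 33.678° = 0.58779199 rad
x = r_b·(cos φ + φ·sin φ) = 116.885671
y = r_b·(sin φ − φ·cos φ) = 6.599038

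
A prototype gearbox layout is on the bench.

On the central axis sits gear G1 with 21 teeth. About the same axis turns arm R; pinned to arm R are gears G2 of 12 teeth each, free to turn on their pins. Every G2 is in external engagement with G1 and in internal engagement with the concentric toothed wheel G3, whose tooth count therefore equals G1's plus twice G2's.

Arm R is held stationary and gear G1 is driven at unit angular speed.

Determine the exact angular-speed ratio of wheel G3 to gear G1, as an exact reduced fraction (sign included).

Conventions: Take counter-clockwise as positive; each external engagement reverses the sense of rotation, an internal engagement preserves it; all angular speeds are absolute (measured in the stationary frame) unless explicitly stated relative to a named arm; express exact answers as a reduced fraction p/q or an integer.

-7/15

planetary set (21T centre, 12T on arm, 45T internal) — Willis relation
ring teeth: 21 + 2·12 = 45
21(ω_sun−ω_arm) = −45(ω_ring−ω_arm),  ω_arm = 0, ω_sun = 1
ω_ring = 0 − (21/45)(1−0) = -7/15
ω_out/ω_in = -7/15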